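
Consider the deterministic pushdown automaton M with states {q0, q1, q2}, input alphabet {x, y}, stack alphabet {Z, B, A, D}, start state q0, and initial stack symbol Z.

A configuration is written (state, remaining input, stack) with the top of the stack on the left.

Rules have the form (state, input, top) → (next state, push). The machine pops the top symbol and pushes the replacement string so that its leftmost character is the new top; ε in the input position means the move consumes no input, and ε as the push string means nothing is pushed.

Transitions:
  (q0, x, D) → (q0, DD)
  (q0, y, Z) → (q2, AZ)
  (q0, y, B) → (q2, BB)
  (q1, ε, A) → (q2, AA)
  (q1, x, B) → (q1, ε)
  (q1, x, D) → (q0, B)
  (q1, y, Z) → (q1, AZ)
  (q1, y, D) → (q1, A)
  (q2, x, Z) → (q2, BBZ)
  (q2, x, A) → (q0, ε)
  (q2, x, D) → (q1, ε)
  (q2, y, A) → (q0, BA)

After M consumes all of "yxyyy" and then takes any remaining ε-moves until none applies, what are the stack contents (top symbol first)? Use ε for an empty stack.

BBAZ

(q0, yxyyy, Z)
  read y, top Z: go to q2, push AZ → (q2, xyyy, AZ)
  read x, top A: go to q0, push ε → (q0, yyy, Z)
  read y, top Z: go to q2, push AZ → (q2, yy, AZ)
  read y, top A: go to q0, push BA → (q0, y, BAZ)
  read y, top B: go to q2, push BB → (q2, ε, BBAZ)
All input consumed in state q2 with stack BBAZ.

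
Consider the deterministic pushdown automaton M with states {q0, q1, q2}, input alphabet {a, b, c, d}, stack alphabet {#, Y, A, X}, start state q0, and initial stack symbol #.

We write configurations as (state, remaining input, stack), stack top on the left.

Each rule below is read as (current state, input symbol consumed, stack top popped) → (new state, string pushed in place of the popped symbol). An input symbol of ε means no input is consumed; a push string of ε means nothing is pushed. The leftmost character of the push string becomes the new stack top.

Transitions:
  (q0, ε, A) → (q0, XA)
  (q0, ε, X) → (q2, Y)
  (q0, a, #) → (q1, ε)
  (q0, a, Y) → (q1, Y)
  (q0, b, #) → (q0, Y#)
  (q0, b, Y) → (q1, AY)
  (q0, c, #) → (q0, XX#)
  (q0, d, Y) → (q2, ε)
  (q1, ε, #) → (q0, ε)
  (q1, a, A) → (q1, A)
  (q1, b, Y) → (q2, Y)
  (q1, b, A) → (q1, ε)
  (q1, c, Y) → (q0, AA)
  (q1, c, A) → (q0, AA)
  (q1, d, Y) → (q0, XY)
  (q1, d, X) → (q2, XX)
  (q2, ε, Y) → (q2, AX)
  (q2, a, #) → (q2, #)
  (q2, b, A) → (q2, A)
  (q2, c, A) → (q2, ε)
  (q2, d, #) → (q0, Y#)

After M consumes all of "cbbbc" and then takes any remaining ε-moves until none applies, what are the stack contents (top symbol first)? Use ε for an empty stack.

XX#

(q0, cbbbc, #)
  read c, top #: go to q0, push XX# → (q0, bbbc, XX#)
  ε-move, top X: go to q2, push Y → (q2, bbbc, YX#)
  ε-move, top Y: go to q2, push AX → (q2, bbbc, AXX#)
  read b, top A: go to q2, push A → (q2, bbc, AXX#)
  read b, top A: go to q2, push A → (q2, bc, AXX#)
  read b, top A: go to q2, push A → (q2, c, AXX#)
  read c, top A: go to q2, push ε → (q2, ε, XX#)
All input consumed in state q2 with stack XX#.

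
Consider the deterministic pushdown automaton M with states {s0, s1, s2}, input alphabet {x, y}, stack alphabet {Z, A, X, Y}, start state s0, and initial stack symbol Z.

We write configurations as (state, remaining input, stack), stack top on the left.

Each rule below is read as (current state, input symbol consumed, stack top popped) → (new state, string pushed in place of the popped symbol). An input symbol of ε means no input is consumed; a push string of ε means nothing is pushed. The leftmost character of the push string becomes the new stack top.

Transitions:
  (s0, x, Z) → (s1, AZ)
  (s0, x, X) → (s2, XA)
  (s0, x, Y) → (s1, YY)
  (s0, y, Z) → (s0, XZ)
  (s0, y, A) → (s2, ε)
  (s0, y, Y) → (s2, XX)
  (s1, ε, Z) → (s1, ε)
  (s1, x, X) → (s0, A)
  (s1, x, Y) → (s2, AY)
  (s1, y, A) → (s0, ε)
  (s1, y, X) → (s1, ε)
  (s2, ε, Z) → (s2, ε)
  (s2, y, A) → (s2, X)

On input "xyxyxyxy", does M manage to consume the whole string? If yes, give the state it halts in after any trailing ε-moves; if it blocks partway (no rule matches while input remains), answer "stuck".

(s0, xyxyxyxy, Z) ⊢ (s1, yxyxyxy, AZ) ⊢ (s0, xyxyxy, Z) ⊢ (s1, yxyxy, AZ) ⊢ (s0, xyxy, Z) ⊢ (s1, yxy, AZ) ⊢ (s0, xy, Z) ⊢ (s1, y, AZ) ⊢ (s0, ε, Z)
All input consumed; M is in state s0.

s0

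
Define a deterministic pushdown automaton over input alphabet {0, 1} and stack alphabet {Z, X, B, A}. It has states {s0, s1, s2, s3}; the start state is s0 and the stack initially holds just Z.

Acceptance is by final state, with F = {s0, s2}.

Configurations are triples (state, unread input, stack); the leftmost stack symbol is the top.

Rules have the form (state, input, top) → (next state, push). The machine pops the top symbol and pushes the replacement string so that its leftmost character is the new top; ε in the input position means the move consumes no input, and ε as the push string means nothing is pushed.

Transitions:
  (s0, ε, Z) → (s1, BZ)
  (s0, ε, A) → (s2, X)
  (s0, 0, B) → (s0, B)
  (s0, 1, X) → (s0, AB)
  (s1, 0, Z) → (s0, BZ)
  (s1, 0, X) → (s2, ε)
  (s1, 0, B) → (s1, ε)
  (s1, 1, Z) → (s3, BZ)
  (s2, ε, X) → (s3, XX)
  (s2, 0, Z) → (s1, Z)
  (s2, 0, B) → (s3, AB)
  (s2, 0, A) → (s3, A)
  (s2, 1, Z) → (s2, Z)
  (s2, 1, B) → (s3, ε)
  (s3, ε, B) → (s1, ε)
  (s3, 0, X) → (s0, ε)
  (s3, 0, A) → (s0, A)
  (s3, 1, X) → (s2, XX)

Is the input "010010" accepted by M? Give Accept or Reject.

Reject

(s0, 010010, Z)
  ε-move, top Z: go to s1, push BZ → (s1, 010010, BZ)
  read 0, top B: go to s1, push ε → (s1, 10010, Z)
  read 1, top Z: go to s3, push BZ → (s3, 0010, BZ)
  ε-move, top B: go to s1, push ε → (s1, 0010, Z)
  read 0, top Z: go to s0, push BZ → (s0, 010, BZ)
  read 0, top B: go to s0, push B → (s0, 10, BZ)
No transition applies at (s0, 10, BZ); input not fully consumed.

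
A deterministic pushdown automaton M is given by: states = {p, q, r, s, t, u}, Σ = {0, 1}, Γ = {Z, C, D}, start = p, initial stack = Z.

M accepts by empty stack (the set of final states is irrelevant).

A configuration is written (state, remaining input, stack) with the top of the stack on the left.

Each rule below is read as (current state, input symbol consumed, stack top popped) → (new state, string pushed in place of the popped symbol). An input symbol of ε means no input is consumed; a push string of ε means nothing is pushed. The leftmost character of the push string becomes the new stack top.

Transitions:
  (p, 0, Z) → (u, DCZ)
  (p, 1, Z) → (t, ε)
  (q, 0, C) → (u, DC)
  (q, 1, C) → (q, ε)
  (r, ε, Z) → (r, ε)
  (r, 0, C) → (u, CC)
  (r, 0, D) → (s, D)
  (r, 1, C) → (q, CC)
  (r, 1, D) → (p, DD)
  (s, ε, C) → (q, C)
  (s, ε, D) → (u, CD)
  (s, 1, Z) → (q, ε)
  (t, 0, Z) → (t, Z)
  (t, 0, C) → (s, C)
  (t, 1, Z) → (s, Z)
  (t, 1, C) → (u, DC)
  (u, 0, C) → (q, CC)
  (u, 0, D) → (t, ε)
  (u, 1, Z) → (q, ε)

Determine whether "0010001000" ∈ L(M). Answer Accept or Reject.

Reject

(p, 0010001000, Z)
  read 0, top Z: go to u, push DCZ → (u, 010001000, DCZ)
  read 0, top D: go to t, push ε → (t, 10001000, CZ)
  read 1, top C: go to u, push DC → (u, 0001000, DCZ)
  read 0, top D: go to t, push ε → (t, 001000, CZ)
  read 0, top C: go to s, push C → (s, 01000, CZ)
  ε-move, top C: go to q, push C → (q, 01000, CZ)
  read 0, top C: go to u, push DC → (u, 1000, DCZ)
No transition applies at (u, 1000, DCZ); input not fully consumed.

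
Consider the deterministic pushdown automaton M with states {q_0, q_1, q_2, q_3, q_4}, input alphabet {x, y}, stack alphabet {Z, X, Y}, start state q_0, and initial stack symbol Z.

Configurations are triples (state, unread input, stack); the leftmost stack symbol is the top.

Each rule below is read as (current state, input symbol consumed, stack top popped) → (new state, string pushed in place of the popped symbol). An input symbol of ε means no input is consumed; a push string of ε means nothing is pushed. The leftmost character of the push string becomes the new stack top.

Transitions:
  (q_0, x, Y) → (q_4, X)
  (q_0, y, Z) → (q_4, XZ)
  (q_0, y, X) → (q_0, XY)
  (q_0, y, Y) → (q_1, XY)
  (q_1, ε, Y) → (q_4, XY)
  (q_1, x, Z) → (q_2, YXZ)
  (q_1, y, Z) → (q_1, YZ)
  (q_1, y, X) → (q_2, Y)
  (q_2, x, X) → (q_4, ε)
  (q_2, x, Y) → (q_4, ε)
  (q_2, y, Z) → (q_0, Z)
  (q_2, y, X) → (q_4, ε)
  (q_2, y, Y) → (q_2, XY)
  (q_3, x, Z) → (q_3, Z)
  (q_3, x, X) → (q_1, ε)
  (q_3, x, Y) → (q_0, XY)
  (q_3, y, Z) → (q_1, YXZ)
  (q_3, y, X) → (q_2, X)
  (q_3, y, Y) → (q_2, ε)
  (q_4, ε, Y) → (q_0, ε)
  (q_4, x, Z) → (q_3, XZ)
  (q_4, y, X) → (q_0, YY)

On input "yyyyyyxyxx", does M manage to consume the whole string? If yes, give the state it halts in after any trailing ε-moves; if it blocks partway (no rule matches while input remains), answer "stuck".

(q_0, yyyyyyxyxx, Z)
  read y, top Z: go to q_4, push XZ → (q_4, yyyyyxyxx, XZ)
  read y, top X: go to q_0, push YY → (q_0, yyyyxyxx, YYZ)
  read y, top Y: go to q_1, push XY → (q_1, yyyxyxx, XYYZ)
  read y, top X: go to q_2, push Y → (q_2, yyxyxx, YYYZ)
  read y, top Y: go to q_2, push XY → (q_2, yxyxx, XYYYZ)
  read y, top X: go to q_4, push ε → (q_4, xyxx, YYYZ)
  ε-move, top Y: go to q_0, push ε → (q_0, xyxx, YYZ)
  read x, top Y: go to q_4, push X → (q_4, yxx, XYZ)
  read y, top X: go to q_0, push YY → (q_0, xx, YYYZ)
  read x, top Y: go to q_4, push X → (q_4, x, XYYZ)
No transition for (q_4, x, top X); M blocks with input x remaining.

stuck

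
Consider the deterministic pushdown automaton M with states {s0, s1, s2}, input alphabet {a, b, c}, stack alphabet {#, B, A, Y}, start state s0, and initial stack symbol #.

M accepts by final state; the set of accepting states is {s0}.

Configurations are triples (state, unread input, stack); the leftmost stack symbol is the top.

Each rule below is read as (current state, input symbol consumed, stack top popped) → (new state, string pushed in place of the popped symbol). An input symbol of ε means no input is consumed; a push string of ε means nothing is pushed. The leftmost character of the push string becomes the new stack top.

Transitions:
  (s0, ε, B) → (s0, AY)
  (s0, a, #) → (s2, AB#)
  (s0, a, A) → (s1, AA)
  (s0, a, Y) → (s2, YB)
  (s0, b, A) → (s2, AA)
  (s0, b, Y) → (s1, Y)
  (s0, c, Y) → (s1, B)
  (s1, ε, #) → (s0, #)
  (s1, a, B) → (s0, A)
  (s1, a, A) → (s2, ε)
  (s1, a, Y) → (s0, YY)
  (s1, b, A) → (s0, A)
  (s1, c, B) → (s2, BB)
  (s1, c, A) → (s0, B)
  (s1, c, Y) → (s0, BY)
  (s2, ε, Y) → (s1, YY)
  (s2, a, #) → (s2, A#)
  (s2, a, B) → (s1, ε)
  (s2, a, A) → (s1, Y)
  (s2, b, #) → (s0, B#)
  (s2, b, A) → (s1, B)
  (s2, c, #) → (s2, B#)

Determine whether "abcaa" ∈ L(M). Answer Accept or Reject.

(s0, abcaa, #)
  read a, top #: go to s2, push AB# → (s2, bcaa, AB#)
  read b, top A: go to s1, push B → (s1, caa, BB#)
  read c, top B: go to s2, push BB → (s2, aa, BBB#)
  read a, top B: go to s1, push ε → (s1, a, BB#)
  read a, top B: go to s0, push A → (s0, ε, AB#)
All input consumed; state s0 ∈ F.

Accept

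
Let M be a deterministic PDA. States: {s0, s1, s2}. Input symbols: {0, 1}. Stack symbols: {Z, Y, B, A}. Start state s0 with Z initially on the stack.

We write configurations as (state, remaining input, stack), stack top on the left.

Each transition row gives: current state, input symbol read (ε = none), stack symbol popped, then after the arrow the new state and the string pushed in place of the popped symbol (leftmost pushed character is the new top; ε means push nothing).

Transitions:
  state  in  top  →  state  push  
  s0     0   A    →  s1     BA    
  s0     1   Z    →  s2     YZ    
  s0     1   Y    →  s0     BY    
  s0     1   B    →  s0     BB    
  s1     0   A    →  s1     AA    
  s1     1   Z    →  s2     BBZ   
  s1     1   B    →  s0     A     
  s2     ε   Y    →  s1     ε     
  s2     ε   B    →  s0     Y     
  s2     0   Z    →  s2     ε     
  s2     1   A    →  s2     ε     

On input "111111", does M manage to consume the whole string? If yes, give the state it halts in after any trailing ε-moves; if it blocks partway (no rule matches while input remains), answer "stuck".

(s0, 111111, Z)
  read 1, top Z: go to s2, push YZ → (s2, 11111, YZ)
  ε-move, top Y: go to s1, push ε → (s1, 11111, Z)
  read 1, top Z: go to s2, push BBZ → (s2, 1111, BBZ)
  ε-move, top B: go to s0, push Y → (s0, 1111, YBZ)
  read 1, top Y: go to s0, push BY → (s0, 111, BYBZ)
  read 1, top B: go to s0, push BB → (s0, 11, BBYBZ)
  read 1, top B: go to s0, push BB → (s0, 1, BBBYBZ)
  read 1, top B: go to s0, push BB → (s0, ε, BBBBYBZ)
All input consumed; M is in state s0.

s0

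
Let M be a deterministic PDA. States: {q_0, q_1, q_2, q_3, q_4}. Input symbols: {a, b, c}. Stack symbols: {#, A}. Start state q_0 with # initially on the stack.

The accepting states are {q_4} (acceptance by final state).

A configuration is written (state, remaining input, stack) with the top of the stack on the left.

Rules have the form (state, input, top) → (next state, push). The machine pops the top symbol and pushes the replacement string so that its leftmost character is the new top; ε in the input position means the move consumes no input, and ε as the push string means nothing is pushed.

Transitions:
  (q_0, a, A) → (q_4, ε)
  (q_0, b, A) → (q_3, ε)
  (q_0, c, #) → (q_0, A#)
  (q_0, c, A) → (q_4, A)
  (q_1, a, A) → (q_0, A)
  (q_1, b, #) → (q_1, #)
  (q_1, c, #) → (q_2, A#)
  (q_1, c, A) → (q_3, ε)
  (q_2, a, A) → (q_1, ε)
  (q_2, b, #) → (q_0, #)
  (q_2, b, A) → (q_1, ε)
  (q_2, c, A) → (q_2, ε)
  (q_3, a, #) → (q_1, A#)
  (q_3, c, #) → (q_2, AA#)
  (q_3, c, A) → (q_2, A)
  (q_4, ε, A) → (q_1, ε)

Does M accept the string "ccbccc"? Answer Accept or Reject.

(q_0, ccbccc, #) ⊢ (q_0, cbccc, A#) ⊢ (q_4, bccc, A#) ⊢ (q_1, bccc, #) ⊢ (q_1, ccc, #) ⊢ (q_2, cc, A#) ⊢ (q_2, c, #)
No transition applies at (q_2, c, #); input not fully consumed.

Reject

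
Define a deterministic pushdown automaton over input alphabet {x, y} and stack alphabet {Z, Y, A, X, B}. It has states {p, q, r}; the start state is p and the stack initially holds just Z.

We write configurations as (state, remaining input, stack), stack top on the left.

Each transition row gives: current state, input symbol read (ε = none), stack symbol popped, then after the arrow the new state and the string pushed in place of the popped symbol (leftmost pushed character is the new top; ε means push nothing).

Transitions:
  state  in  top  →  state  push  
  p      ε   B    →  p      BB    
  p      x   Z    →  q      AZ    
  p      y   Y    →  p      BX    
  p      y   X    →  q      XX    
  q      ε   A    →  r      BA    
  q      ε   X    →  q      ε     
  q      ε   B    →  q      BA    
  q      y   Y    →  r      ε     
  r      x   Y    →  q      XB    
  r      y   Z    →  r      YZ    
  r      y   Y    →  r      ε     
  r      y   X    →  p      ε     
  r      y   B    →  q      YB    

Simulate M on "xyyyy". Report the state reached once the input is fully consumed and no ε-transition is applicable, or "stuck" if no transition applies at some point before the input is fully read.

(p, xyyyy, Z)
  read x, top Z: go to q, push AZ → (q, yyyy, AZ)
  ε-move, top A: go to r, push BA → (r, yyyy, BAZ)
  read y, top B: go to q, push YB → (q, yyy, YBAZ)
  read y, top Y: go to r, push ε → (r, yy, BAZ)
  read y, top B: go to q, push YB → (q, y, YBAZ)
  read y, top Y: go to r, push ε → (r, ε, BAZ)
All input consumed; M is in state r.

r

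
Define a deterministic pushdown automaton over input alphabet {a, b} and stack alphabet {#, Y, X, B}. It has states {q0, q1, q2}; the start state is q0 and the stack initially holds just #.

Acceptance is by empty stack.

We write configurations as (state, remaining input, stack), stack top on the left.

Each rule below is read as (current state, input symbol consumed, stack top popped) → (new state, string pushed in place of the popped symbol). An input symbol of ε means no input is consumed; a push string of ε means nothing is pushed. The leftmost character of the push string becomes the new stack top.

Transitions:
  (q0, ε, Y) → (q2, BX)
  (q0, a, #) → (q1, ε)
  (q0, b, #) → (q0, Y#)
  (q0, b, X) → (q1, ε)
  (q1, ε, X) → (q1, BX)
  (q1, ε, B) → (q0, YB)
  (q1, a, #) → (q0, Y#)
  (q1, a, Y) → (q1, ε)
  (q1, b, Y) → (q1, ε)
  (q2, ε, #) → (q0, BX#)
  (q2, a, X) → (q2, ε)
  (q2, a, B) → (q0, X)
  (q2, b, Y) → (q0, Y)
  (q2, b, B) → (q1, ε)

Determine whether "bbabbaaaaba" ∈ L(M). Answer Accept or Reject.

(q0, bbabbaaaaba, #) ⊢ (q0, babbaaaaba, Y#) ⊢ (q2, babbaaaaba, BX#) ⊢ (q1, abbaaaaba, X#) ⊢ (q1, abbaaaaba, BX#) ⊢ (q0, abbaaaaba, YBX#) ⊢ (q2, abbaaaaba, BXBX#) ⊢ (q0, bbaaaaba, XXBX#) ⊢ (q1, baaaaba, XBX#) ⊢ (q1, baaaaba, BXBX#) ⊢ (q0, baaaaba, YBXBX#) ⊢ (q2, baaaaba, BXBXBX#) ⊢ (q1, aaaaba, XBXBX#) ⊢ (q1, aaaaba, BXBXBX#) ⊢ (q0, aaaaba, YBXBXBX#) ⊢ (q2, aaaaba, BXBXBXBX#) ⊢ (q0, aaaba, XXBXBXBX#)
No transition applies at (q0, aaaba, XXBXBXBX#); input not fully consumed.

Reject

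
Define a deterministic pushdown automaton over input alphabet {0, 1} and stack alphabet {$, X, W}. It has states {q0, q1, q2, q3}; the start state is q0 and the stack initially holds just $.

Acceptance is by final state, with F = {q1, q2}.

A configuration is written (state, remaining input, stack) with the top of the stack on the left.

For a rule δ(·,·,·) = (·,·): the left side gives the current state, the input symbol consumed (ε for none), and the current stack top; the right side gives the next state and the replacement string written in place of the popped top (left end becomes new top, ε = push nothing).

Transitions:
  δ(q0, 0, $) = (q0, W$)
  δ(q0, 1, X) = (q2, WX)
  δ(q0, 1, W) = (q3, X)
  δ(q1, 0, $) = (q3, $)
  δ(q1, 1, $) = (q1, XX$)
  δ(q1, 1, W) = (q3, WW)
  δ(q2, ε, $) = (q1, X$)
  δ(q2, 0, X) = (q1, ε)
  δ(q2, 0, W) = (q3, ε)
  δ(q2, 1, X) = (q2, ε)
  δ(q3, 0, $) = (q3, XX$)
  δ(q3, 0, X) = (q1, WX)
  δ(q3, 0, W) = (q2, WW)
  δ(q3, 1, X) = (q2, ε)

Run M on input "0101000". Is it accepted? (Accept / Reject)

Accept

(q0, 0101000, $) ⊢ (q0, 101000, W$) ⊢ (q3, 01000, X$) ⊢ (q1, 1000, WX$) ⊢ (q3, 000, WWX$) ⊢ (q2, 00, WWWX$) ⊢ (q3, 0, WWX$) ⊢ (q2, ε, WWWX$)
All input consumed; state q2 ∈ F.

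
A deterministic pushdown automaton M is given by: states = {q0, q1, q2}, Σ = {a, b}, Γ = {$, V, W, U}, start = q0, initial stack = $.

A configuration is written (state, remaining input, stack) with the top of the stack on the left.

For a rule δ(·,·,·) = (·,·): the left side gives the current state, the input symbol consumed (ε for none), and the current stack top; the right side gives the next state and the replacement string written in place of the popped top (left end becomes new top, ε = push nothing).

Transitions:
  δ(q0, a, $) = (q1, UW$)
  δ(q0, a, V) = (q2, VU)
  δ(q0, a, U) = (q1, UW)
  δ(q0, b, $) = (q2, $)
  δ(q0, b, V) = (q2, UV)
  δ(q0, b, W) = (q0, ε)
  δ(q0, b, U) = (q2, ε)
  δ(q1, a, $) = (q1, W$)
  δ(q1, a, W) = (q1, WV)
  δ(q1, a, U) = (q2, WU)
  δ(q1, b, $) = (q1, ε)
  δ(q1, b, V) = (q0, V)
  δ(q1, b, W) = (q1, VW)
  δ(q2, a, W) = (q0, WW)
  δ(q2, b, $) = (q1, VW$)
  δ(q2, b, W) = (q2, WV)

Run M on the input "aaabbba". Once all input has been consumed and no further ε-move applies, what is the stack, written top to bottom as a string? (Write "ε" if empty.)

WW$

(q0, aaabbba, $)
  read a, top $: go to q1, push UW$ → (q1, aabbba, UW$)
  read a, top U: go to q2, push WU → (q2, abbba, WUW$)
  read a, top W: go to q0, push WW → (q0, bbba, WWUW$)
  read b, top W: go to q0, push ε → (q0, bba, WUW$)
  read b, top W: go to q0, push ε → (q0, ba, UW$)
  read b, top U: go to q2, push ε → (q2, a, W$)
  read a, top W: go to q0, push WW → (q0, ε, WW$)
All input consumed in state q0 with stack WW$.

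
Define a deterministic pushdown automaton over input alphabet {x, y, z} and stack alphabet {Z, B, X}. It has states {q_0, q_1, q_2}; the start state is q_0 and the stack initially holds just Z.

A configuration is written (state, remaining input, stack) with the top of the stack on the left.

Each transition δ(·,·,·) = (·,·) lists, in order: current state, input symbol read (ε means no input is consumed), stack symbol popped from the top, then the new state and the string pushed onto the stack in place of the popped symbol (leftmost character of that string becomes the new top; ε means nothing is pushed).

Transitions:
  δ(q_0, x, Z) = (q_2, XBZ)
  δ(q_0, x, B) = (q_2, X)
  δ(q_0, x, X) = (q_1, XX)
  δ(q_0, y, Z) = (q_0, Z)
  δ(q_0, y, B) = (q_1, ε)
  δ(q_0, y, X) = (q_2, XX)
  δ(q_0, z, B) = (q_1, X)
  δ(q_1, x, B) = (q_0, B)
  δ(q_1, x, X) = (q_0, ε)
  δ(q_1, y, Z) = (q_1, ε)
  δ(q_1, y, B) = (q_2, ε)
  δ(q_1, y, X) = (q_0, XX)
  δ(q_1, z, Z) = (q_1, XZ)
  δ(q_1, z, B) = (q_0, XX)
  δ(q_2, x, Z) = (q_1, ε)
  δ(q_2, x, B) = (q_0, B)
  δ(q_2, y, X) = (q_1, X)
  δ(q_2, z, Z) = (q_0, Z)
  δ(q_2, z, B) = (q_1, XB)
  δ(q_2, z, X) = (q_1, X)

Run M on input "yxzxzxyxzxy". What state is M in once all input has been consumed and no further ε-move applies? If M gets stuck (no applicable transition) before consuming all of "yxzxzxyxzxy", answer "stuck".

q_1

(q_0, yxzxzxyxzxy, Z) ⊢ (q_0, xzxzxyxzxy, Z) ⊢ (q_2, zxzxyxzxy, XBZ) ⊢ (q_1, xzxyxzxy, XBZ) ⊢ (q_0, zxyxzxy, BZ) ⊢ (q_1, xyxzxy, XZ) ⊢ (q_0, yxzxy, Z) ⊢ (q_0, xzxy, Z) ⊢ (q_2, zxy, XBZ) ⊢ (q_1, xy, XBZ) ⊢ (q_0, y, BZ) ⊢ (q_1, ε, Z)
All input consumed; M is in state q_1.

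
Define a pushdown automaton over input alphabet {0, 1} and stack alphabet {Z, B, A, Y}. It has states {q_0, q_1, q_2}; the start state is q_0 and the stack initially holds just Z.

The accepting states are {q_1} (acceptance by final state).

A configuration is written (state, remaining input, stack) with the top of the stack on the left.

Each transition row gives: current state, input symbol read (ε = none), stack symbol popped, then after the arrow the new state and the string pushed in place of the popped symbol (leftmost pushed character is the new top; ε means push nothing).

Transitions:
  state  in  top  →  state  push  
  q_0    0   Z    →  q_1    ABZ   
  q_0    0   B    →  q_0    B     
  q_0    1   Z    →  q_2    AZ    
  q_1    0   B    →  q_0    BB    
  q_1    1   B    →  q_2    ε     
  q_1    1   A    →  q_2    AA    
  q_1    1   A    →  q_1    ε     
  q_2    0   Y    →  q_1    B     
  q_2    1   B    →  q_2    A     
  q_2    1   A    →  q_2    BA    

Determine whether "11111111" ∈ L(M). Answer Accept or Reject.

No computation consumes all input and reaches a final state.

Reject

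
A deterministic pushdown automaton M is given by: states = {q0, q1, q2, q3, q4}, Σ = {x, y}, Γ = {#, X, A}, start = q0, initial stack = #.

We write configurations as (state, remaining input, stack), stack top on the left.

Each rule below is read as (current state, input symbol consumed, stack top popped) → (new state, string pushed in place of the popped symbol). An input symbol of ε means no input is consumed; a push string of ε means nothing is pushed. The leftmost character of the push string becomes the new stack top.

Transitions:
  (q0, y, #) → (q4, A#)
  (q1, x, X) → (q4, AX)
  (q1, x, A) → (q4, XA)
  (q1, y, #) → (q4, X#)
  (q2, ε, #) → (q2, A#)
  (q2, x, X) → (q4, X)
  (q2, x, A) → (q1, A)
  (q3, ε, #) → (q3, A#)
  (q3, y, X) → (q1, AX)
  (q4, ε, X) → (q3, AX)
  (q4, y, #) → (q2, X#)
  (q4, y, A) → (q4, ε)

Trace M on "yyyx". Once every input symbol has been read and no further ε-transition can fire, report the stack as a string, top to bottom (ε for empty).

(q0, yyyx, #) ⊢ (q4, yyx, A#) ⊢ (q4, yx, #) ⊢ (q2, x, X#) ⊢ (q4, ε, X#) ⊢ (q3, ε, AX#)
All input consumed in state q3 with stack AX#.

AX#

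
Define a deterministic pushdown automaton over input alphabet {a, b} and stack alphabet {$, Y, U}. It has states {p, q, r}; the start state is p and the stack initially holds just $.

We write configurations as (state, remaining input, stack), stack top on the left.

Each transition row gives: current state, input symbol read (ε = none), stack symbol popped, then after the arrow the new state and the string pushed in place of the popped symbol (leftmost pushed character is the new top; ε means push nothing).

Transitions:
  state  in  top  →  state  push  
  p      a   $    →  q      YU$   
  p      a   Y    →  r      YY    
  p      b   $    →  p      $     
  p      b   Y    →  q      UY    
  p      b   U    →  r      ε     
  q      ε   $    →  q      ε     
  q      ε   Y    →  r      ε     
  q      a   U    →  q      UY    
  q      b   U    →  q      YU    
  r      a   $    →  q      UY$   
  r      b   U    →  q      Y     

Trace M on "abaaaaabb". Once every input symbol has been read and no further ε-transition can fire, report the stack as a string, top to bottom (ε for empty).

(p, abaaaaabb, $)
  read a, top $: go to q, push YU$ → (q, baaaaabb, YU$)
  ε-move, top Y: go to r, push ε → (r, baaaaabb, U$)
  read b, top U: go to q, push Y → (q, aaaaabb, Y$)
  ε-move, top Y: go to r, push ε → (r, aaaaabb, $)
  read a, top $: go to q, push UY$ → (q, aaaabb, UY$)
  read a, top U: go to q, push UY → (q, aaabb, UYY$)
  read a, top U: go to q, push UY → (q, aabb, UYYY$)
  read a, top U: go to q, push UY → (q, abb, UYYYY$)
  read a, top U: go to q, push UY → (q, bb, UYYYYY$)
  read b, top U: go to q, push YU → (q, b, YUYYYYY$)
  ε-move, top Y: go to r, push ε → (r, b, UYYYYY$)
  read b, top U: go to q, push Y → (q, ε, YYYYYY$)
  ε-move, top Y: go to r, push ε → (r, ε, YYYYY$)
All input consumed in state r with stack YYYYY$.

YYYYY$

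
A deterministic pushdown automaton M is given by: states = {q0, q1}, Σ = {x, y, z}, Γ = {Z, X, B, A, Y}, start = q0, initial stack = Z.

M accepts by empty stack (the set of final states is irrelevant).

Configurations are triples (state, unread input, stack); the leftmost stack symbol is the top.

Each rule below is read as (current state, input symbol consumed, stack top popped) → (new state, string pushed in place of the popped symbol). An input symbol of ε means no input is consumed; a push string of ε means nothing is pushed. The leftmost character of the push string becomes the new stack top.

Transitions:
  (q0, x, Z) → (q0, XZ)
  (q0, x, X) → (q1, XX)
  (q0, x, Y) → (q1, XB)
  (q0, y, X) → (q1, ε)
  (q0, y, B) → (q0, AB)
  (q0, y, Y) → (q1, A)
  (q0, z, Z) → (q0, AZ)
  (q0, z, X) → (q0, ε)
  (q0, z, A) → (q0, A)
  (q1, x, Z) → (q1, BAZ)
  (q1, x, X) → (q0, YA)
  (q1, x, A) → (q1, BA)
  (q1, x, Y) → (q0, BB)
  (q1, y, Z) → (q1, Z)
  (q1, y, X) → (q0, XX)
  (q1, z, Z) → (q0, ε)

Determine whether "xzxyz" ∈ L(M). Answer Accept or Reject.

Accept

(q0, xzxyz, Z) ⊢ (q0, zxyz, XZ) ⊢ (q0, xyz, Z) ⊢ (q0, yz, XZ) ⊢ (q1, z, Z) ⊢ (q0, ε, ε)
All input consumed and the stack is empty.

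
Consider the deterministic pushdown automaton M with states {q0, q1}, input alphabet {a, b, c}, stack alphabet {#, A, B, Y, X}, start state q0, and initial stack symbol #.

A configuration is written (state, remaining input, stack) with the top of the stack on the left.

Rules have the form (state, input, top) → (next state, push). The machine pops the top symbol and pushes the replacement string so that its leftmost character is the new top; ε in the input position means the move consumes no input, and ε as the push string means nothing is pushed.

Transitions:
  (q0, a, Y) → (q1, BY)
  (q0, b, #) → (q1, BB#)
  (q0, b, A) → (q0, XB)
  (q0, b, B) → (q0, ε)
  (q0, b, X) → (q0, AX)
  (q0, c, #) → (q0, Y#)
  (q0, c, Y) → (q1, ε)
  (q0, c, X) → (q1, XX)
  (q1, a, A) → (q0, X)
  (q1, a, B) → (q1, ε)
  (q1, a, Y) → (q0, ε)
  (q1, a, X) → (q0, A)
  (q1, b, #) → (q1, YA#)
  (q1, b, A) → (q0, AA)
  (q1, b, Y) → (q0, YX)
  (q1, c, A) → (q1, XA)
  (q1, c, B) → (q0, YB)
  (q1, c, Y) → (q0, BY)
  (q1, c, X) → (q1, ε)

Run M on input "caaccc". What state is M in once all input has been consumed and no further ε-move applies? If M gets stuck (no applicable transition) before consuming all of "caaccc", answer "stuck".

(q0, caaccc, #)
  read c, top #: go to q0, push Y# → (q0, aaccc, Y#)
  read a, top Y: go to q1, push BY → (q1, accc, BY#)
  read a, top B: go to q1, push ε → (q1, ccc, Y#)
  read c, top Y: go to q0, push BY → (q0, cc, BY#)
No transition for (q0, c, top B); M blocks with input cc remaining.

stuck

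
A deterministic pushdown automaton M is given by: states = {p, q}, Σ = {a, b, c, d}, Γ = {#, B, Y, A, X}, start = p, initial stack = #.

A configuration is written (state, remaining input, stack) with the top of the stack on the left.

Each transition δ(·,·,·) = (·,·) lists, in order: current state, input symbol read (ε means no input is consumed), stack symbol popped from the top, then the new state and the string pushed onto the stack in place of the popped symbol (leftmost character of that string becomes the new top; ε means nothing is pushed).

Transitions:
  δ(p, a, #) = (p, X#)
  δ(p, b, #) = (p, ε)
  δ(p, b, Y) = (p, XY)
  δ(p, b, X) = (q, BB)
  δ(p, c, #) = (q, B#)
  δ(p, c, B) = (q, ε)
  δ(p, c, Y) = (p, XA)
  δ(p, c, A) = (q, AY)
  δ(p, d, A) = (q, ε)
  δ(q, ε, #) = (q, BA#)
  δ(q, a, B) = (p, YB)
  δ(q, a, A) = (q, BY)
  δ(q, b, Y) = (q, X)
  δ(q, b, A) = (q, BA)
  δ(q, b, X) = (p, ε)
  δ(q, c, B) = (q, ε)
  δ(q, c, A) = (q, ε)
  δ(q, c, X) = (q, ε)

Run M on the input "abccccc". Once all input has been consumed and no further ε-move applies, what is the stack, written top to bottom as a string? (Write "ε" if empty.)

A#

(p, abccccc, #) ⊢ (p, bccccc, X#) ⊢ (q, ccccc, BB#) ⊢ (q, cccc, B#) ⊢ (q, ccc, #) ⊢ (q, ccc, BA#) ⊢ (q, cc, A#) ⊢ (q, c, #) ⊢ (q, c, BA#) ⊢ (q, ε, A#)
All input consumed in state q with stack A#.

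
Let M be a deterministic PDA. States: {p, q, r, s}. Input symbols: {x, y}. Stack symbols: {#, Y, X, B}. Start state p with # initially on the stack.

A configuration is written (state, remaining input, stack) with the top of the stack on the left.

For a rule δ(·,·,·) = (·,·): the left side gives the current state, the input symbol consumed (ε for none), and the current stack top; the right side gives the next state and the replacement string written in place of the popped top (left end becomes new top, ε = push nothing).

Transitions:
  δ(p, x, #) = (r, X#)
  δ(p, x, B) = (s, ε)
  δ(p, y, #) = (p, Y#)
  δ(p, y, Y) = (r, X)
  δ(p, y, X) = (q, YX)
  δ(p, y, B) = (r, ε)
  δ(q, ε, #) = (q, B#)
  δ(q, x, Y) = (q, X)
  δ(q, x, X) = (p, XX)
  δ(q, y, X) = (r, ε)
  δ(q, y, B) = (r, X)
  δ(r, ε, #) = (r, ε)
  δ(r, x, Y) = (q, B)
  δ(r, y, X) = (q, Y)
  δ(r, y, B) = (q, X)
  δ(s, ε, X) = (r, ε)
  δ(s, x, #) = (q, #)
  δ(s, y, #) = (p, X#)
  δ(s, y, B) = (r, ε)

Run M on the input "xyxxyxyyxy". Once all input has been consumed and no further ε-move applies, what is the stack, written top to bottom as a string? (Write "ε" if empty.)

(p, xyxxyxyyxy, #)
  read x, top #: go to r, push X# → (r, yxxyxyyxy, X#)
  read y, top X: go to q, push Y → (q, xxyxyyxy, Y#)
  read x, top Y: go to q, push X → (q, xyxyyxy, X#)
  read x, top X: go to p, push XX → (p, yxyyxy, XX#)
  read y, top X: go to q, push YX → (q, xyyxy, YXX#)
  read x, top Y: go to q, push X → (q, yyxy, XXX#)
  read y, top X: go to r, push ε → (r, yxy, XX#)
  read y, top X: go to q, push Y → (q, xy, YX#)
  read x, top Y: go to q, push X → (q, y, XX#)
  read y, top X: go to r, push ε → (r, ε, X#)
All input consumed in state r with stack X#.

X#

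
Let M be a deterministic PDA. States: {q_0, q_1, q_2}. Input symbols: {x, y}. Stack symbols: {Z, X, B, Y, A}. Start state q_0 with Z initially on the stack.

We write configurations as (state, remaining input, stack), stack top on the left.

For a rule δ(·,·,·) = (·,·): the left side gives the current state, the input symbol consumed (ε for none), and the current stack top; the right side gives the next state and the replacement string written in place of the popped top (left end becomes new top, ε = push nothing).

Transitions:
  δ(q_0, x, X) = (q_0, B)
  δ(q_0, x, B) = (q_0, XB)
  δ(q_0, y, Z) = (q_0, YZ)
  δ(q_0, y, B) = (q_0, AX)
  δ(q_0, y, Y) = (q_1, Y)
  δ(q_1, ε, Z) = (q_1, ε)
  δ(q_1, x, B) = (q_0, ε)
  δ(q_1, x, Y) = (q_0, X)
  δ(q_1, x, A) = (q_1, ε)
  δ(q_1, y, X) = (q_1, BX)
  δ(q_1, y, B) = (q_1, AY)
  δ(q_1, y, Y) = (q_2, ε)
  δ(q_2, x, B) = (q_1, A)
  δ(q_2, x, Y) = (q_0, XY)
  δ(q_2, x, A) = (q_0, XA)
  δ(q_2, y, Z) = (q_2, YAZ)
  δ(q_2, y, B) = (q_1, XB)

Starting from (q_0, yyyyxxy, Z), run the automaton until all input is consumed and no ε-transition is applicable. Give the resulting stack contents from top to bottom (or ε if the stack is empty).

(q_0, yyyyxxy, Z) ⊢ (q_0, yyyxxy, YZ) ⊢ (q_1, yyxxy, YZ) ⊢ (q_2, yxxy, Z) ⊢ (q_2, xxy, YAZ) ⊢ (q_0, xy, XYAZ) ⊢ (q_0, y, BYAZ) ⊢ (q_0, ε, AXYAZ)
All input consumed in state q_0 with stack AXYAZ.

AXYAZ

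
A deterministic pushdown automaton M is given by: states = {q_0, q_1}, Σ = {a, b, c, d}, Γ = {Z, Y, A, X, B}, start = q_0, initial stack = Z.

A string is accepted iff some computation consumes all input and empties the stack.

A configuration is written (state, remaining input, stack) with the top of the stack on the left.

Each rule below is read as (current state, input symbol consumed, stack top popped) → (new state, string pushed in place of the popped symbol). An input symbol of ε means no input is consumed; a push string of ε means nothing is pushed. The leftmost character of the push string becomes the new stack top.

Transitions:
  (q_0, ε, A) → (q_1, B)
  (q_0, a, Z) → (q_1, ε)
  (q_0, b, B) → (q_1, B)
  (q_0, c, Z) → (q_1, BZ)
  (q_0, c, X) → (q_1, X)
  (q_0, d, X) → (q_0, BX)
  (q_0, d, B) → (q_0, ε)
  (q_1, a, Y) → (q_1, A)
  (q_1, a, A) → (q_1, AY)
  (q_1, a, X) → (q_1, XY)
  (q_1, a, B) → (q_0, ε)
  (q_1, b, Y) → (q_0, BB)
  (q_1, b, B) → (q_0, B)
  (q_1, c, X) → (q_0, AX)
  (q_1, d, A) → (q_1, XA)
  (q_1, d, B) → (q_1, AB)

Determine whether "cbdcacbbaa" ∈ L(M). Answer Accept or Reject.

Accept

(q_0, cbdcacbbaa, Z)
  read c, top Z: go to q_1, push BZ → (q_1, bdcacbbaa, BZ)
  read b, top B: go to q_0, push B → (q_0, dcacbbaa, BZ)
  read d, top B: go to q_0, push ε → (q_0, cacbbaa, Z)
  read c, top Z: go to q_1, push BZ → (q_1, acbbaa, BZ)
  read a, top B: go to q_0, push ε → (q_0, cbbaa, Z)
  read c, top Z: go to q_1, push BZ → (q_1, bbaa, BZ)
  read b, top B: go to q_0, push B → (q_0, baa, BZ)
  read b, top B: go to q_1, push B → (q_1, aa, BZ)
  read a, top B: go to q_0, push ε → (q_0, a, Z)
  read a, top Z: go to q_1, push ε → (q_1, ε, ε)
All input consumed and the stack is empty.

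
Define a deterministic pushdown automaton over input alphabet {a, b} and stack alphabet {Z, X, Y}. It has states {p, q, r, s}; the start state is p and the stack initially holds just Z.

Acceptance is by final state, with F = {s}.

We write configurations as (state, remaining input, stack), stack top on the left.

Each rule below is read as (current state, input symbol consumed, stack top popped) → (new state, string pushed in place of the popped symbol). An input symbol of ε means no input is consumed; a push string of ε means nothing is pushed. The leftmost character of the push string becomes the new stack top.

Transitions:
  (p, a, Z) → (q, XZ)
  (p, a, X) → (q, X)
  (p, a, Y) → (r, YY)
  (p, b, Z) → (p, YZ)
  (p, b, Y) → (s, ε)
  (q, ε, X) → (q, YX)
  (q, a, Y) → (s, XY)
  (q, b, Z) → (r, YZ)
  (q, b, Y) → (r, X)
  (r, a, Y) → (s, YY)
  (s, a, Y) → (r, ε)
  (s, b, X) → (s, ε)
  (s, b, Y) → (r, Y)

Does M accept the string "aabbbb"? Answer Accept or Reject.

(p, aabbbb, Z)
  read a, top Z: go to q, push XZ → (q, abbbb, XZ)
  ε-move, top X: go to q, push YX → (q, abbbb, YXZ)
  read a, top Y: go to s, push XY → (s, bbbb, XYXZ)
  read b, top X: go to s, push ε → (s, bbb, YXZ)
  read b, top Y: go to r, push Y → (r, bb, YXZ)
No transition applies at (r, bb, YXZ); input not fully consumed.

Reject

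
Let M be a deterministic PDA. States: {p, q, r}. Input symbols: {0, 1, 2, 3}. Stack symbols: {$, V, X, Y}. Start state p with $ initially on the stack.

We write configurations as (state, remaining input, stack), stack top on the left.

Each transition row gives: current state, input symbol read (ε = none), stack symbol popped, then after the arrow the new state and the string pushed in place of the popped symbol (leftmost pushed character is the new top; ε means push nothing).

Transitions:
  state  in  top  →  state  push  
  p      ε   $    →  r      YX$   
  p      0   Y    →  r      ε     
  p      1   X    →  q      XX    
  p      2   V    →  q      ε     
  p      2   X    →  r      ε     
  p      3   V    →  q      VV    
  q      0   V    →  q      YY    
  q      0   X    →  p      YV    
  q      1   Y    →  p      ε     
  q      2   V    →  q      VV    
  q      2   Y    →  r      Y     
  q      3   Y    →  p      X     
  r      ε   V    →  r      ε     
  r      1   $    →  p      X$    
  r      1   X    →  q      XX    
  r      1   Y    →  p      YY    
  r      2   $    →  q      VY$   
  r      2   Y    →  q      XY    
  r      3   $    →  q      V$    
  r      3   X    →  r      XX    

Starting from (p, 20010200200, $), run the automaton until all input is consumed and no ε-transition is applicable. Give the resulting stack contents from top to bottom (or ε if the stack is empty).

(p, 20010200200, $)
  ε-move, top $: go to r, push YX$ → (r, 20010200200, YX$)
  read 2, top Y: go to q, push XY → (q, 0010200200, XYX$)
  read 0, top X: go to p, push YV → (p, 010200200, YVYX$)
  read 0, top Y: go to r, push ε → (r, 10200200, VYX$)
  ε-move, top V: go to r, push ε → (r, 10200200, YX$)
  read 1, top Y: go to p, push YY → (p, 0200200, YYX$)
  read 0, top Y: go to r, push ε → (r, 200200, YX$)
  read 2, top Y: go to q, push XY → (q, 00200, XYX$)
  read 0, top X: go to p, push YV → (p, 0200, YVYX$)
  read 0, top Y: go to r, push ε → (r, 200, VYX$)
  ε-move, top V: go to r, push ε → (r, 200, YX$)
  read 2, top Y: go to q, push XY → (q, 00, XYX$)
  read 0, top X: go to p, push YV → (p, 0, YVYX$)
  read 0, top Y: go to r, push ε → (r, ε, VYX$)
  ε-move, top V: go to r, push ε → (r, ε, YX$)
All input consumed in state r with stack YX$.

YX$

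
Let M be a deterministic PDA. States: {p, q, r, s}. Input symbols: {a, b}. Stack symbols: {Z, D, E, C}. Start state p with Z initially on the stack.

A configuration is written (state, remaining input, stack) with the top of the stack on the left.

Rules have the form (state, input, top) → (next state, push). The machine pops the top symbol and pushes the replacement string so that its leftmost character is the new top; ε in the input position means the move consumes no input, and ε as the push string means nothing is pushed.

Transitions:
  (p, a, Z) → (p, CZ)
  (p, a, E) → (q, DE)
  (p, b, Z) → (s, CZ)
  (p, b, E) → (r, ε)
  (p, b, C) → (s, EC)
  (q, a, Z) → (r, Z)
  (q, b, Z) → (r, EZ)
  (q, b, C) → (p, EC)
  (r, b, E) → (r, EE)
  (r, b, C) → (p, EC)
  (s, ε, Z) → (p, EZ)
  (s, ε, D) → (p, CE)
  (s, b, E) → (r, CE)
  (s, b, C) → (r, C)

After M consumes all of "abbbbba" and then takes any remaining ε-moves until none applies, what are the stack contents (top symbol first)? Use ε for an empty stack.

(p, abbbbba, Z) ⊢ (p, bbbbba, CZ) ⊢ (s, bbbba, ECZ) ⊢ (r, bbba, CECZ) ⊢ (p, bba, ECECZ) ⊢ (r, ba, CECZ) ⊢ (p, a, ECECZ) ⊢ (q, ε, DECECZ)
All input consumed in state q with stack DECECZ.

DECECZ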